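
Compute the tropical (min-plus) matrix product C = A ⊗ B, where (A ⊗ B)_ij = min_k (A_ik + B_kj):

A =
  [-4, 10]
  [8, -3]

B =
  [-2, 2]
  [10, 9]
A ⊗ B =
  [-6, -2]
  [6, 6]

Apply the min-plus product entry-by-entry:
  C[0][0] = min over k of (A[0][0] + B[0][0] = -4 + -2 = -6, A[0][1] + B[1][0] = 10 + 10 = 20) = -6 (attained at k = 0)
  C[0][1] = min over k of (A[0][0] + B[0][1] = -4 + 2 = -2, A[0][1] + B[1][1] = 10 + 9 = 19) = -2 (attained at k = 0)
  C[1][0] = min over k of (A[1][0] + B[0][0] = 8 + -2 = 6, A[1][1] + B[1][0] = -3 + 10 = 7) = 6 (attained at k = 0)
  C[1][1] = min over k of (A[1][0] + B[0][1] = 8 + 2 = 10, A[1][1] + B[1][1] = -3 + 9 = 6) = 6 (attained at k = 1)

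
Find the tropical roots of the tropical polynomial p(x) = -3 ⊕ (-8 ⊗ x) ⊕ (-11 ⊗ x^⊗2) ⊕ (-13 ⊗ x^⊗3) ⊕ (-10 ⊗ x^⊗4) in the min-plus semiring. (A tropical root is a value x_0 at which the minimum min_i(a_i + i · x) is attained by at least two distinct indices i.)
Roots: {-3, 2, 3, 5}

Each tropical root is a break point of the lower envelope of the lines y = a_i + i · x (there are 5 lines, with slopes 0, 1, ..., 4). Only the lines that attain the minimum somewhere contribute to roots; other lines are dominated. Here the surviving (envelope) indices are i = 4, i = 3, i = 2, i = 1, i = 0.
Intersections between consecutive envelope lines give the roots: for adjacent envelope indices i < j the intersection is x = (a_i − a_j) / (j − i). Reading off the sorted break points: {-3, 2, 3, 5}.
Verification: at each break x_0, at least two indices attain the minimum of min_i(a_i + i · x_0).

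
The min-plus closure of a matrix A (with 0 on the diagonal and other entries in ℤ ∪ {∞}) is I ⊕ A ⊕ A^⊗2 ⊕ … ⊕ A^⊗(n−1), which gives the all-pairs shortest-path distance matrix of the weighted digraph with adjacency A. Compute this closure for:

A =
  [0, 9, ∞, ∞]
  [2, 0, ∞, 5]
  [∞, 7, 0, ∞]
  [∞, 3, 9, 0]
Closure =
  [0, 9, 23, 14]
  [2, 0, 14, 5]
  [9, 7, 0, 12]
  [5, 3, 9, 0]

This is the Floyd-Warshall all-pairs shortest-path computation. For each intermediate vertex k = 0, 1, …, 3, update dist[i][j] ← min(dist[i][j], dist[i][k] + dist[k][j]). The final matrix gives, for each (i, j), the minimum total weight of any directed path from i to j (possibly empty when i = j).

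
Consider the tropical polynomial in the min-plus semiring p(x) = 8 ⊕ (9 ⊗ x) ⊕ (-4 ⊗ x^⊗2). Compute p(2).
p(2) = 0

A tropical monomial a ⊗ x^⊗i evaluates to a + i · x. Evaluating each term at x = 2:
  Term 0 contributes 8 + 0 · 2 = 8
  Term 1 contributes 9 + 1 · 2 = 11
  Term 2 contributes -4 + 2 · 2 = 0
p(2) = ⊕ of these = min[8, 11, 0] = 0.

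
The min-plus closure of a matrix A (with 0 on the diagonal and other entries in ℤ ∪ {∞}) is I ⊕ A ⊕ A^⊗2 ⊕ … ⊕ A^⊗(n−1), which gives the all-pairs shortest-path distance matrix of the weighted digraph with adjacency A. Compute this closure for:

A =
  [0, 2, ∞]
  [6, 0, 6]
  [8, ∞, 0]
Closure =
  [0, 2, 8]
  [6, 0, 6]
  [8, 10, 0]

This is the Floyd-Warshall all-pairs shortest-path computation. For each intermediate vertex k = 0, 1, …, 2, update dist[i][j] ← min(dist[i][j], dist[i][k] + dist[k][j]). The final matrix gives, for each (i, j), the minimum total weight of any directed path from i to j (possibly empty when i = j).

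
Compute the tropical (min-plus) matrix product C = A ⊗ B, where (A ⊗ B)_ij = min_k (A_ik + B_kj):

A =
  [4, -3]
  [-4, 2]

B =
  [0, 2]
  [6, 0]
A ⊗ B =
  [3, -3]
  [-4, -2]

Apply the min-plus product entry-by-entry:
  C[0][0] = min over k of (A[0][0] + B[0][0] = 4 + 0 = 4, A[0][1] + B[1][0] = -3 + 6 = 3) = 3 (attained at k = 1)
  C[0][1] = min over k of (A[0][0] + B[0][1] = 4 + 2 = 6, A[0][1] + B[1][1] = -3 + 0 = -3) = -3 (attained at k = 1)
  C[1][0] = min over k of (A[1][0] + B[0][0] = -4 + 0 = -4, A[1][1] + B[1][0] = 2 + 6 = 8) = -4 (attained at k = 0)
  C[1][1] = min over k of (A[1][0] + B[0][1] = -4 + 2 = -2, A[1][1] + B[1][1] = 2 + 0 = 2) = -2 (attained at k = 0)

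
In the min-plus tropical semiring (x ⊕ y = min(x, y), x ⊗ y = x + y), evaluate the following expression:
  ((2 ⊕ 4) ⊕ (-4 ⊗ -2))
((2 ⊕ 4) ⊕ (-4 ⊗ -2)) = -6

Expand innermost to outermost. Recall ⊕ takes the minimum of its arguments and ⊗ takes their sum. Working out the expression ((2 ⊕ 4) ⊕ (-4 ⊗ -2)) gives -6.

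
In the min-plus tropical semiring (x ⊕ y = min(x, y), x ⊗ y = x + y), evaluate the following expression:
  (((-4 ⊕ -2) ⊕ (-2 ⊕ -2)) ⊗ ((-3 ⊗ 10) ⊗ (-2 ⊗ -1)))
(((-4 ⊕ -2) ⊕ (-2 ⊕ -2)) ⊗ ((-3 ⊗ 10) ⊗ (-2 ⊗ -1))) = 0

Expand innermost to outermost. Recall ⊕ takes the minimum of its arguments and ⊗ takes their sum. Working out the expression (((-4 ⊕ -2) ⊕ (-2 ⊕ -2)) ⊗ ((-3 ⊗ 10) ⊗ (-2 ⊗ -1))) gives 0.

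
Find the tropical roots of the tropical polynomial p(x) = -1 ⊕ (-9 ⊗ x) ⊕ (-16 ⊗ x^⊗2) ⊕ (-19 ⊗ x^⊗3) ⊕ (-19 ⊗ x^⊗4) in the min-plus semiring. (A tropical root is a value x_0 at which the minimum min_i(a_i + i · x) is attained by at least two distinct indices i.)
Roots: {0, 3, 7, 8}

Each tropical root is a break point of the lower envelope of the lines y = a_i + i · x (there are 5 lines, with slopes 0, 1, ..., 4). Only the lines that attain the minimum somewhere contribute to roots; other lines are dominated. Here the surviving (envelope) indices are i = 4, i = 3, i = 2, i = 1, i = 0.
Intersections between consecutive envelope lines give the roots: for adjacent envelope indices i < j the intersection is x = (a_i − a_j) / (j − i). Reading off the sorted break points: {0, 3, 7, 8}.
Verification: at each break x_0, at least two indices attain the minimum of min_i(a_i + i · x_0).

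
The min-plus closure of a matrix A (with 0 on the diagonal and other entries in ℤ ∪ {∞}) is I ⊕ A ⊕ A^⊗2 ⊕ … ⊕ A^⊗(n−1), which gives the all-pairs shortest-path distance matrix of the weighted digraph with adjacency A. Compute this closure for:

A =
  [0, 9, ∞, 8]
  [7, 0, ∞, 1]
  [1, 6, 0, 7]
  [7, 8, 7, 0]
Closure =
  [0, 9, 15, 8]
  [7, 0, 8, 1]
  [1, 6, 0, 7]
  [7, 8, 7, 0]

This is the Floyd-Warshall all-pairs shortest-path computation. For each intermediate vertex k = 0, 1, …, 3, update dist[i][j] ← min(dist[i][j], dist[i][k] + dist[k][j]). The final matrix gives, for each (i, j), the minimum total weight of any directed path from i to j (possibly empty when i = j).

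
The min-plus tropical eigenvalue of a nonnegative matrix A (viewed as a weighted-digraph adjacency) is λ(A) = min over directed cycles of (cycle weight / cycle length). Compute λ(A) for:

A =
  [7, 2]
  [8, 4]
λ(A) = 4

Enumerate directed cycles and compute their means (weight / length). Sample:
  cycle 0 → 0: weight = 7, length = 1, mean = 7/1 ≈ 7.000
  cycle 1 → 1: weight = 4, length = 1, mean = 4/1 ≈ 4.000
  cycle 0 → 1 → 0: weight = 10, length = 2, mean = 10/2 ≈ 5.000
  cycle 1 → 0 → 1: weight = 10, length = 2, mean = 10/2 ≈ 5.000
Minimum mean = 4.000, attained e.g. along the cycle 1 → 1 with weight 4 and length 1. So λ(A) = 4/1 = 4.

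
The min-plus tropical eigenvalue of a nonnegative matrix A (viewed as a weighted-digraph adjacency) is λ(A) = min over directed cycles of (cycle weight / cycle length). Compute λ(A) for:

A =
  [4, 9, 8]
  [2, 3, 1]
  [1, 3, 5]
λ(A) = 2

Enumerate directed cycles and compute their means (weight / length). Sample:
  cycle 0 → 0: weight = 4, length = 1, mean = 4/1 ≈ 4.000
  cycle 1 → 1: weight = 3, length = 1, mean = 3/1 ≈ 3.000
  cycle 2 → 2: weight = 5, length = 1, mean = 5/1 ≈ 5.000
  cycle 0 → 1 → 0: weight = 11, length = 2, mean = 11/2 ≈ 5.500
  cycle 0 → 2 → 0: weight = 9, length = 2, mean = 9/2 ≈ 4.500
  cycle 1 → 0 → 1: weight = 11, length = 2, mean = 11/2 ≈ 5.500
Minimum mean = 2.000, attained e.g. along the cycle 1 → 2 → 1 with weight 4 and length 2. So λ(A) = 4/2 = 2.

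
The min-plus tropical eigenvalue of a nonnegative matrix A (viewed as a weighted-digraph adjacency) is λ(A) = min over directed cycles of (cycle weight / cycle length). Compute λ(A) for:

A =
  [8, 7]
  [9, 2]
λ(A) = 2

Enumerate directed cycles and compute their means (weight / length). Sample:
  cycle 0 → 0: weight = 8, length = 1, mean = 8/1 ≈ 8.000
  cycle 1 → 1: weight = 2, length = 1, mean = 2/1 ≈ 2.000
  cycle 0 → 1 → 0: weight = 16, length = 2, mean = 16/2 ≈ 8.000
  cycle 1 → 0 → 1: weight = 16, length = 2, mean = 16/2 ≈ 8.000
Minimum mean = 2.000, attained e.g. along the cycle 1 → 1 with weight 2 and length 1. So λ(A) = 2/1 = 2.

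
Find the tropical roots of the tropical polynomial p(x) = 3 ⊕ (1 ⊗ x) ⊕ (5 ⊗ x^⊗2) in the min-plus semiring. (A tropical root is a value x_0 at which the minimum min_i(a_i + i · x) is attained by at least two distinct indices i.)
Roots: {-4, 2}

Each tropical root is a break point of the lower envelope of the lines y = a_i + i · x (there are 3 lines, with slopes 0, 1, ..., 2). Only the lines that attain the minimum somewhere contribute to roots; other lines are dominated. Here the surviving (envelope) indices are i = 2, i = 1, i = 0.
Intersections between consecutive envelope lines give the roots: for adjacent envelope indices i < j the intersection is x = (a_i − a_j) / (j − i). Reading off the sorted break points: {-4, 2}.
Verification: at each break x_0, at least two indices attain the minimum of min_i(a_i + i · x_0).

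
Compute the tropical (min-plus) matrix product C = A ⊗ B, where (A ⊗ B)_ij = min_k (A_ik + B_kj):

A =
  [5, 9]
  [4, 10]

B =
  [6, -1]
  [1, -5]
A ⊗ B =
  [10, 4]
  [10, 3]

Apply the min-plus product entry-by-entry:
  C[0][0] = min over k of (A[0][0] + B[0][0] = 5 + 6 = 11, A[0][1] + B[1][0] = 9 + 1 = 10) = 10 (attained at k = 1)
  C[0][1] = min over k of (A[0][0] + B[0][1] = 5 + -1 = 4, A[0][1] + B[1][1] = 9 + -5 = 4) = 4 (attained at k = 0)
  C[1][0] = min over k of (A[1][0] + B[0][0] = 4 + 6 = 10, A[1][1] + B[1][0] = 10 + 1 = 11) = 10 (attained at k = 0)
  C[1][1] = min over k of (A[1][0] + B[0][1] = 4 + -1 = 3, A[1][1] + B[1][1] = 10 + -5 = 5) = 3 (attained at k = 0)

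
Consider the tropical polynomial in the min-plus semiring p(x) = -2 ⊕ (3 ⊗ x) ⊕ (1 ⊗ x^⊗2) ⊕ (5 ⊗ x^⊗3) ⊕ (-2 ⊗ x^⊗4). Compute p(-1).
p(-1) = -6

A tropical monomial a ⊗ x^⊗i evaluates to a + i · x. Evaluating each term at x = -1:
  Term 0 contributes -2 + 0 · -1 = -2
  Term 1 contributes 3 + 1 · -1 = 2
  Term 2 contributes 1 + 2 · -1 = -1
  Term 3 contributes 5 + 3 · -1 = 2
  Term 4 contributes -2 + 4 · -1 = -6
p(-1) = ⊕ of these = min[-2, 2, -1, 2, -6] = -6.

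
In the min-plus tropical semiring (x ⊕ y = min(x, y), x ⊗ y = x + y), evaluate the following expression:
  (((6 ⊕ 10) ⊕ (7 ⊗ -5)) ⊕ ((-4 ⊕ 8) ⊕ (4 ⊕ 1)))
(((6 ⊕ 10) ⊕ (7 ⊗ -5)) ⊕ ((-4 ⊕ 8) ⊕ (4 ⊕ 1))) = -4

Expand innermost to outermost. Recall ⊕ takes the minimum of its arguments and ⊗ takes their sum. Working out the expression (((6 ⊕ 10) ⊕ (7 ⊗ -5)) ⊕ ((-4 ⊕ 8) ⊕ (4 ⊕ 1))) gives -4.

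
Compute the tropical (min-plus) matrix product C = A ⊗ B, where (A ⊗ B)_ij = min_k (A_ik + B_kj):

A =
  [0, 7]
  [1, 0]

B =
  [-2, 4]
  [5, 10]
A ⊗ B =
  [-2, 4]
  [-1, 5]

Apply the min-plus product entry-by-entry:
  C[0][0] = min over k of (A[0][0] + B[0][0] = 0 + -2 = -2, A[0][1] + B[1][0] = 7 + 5 = 12) = -2 (attained at k = 0)
  C[0][1] = min over k of (A[0][0] + B[0][1] = 0 + 4 = 4, A[0][1] + B[1][1] = 7 + 10 = 17) = 4 (attained at k = 0)
  C[1][0] = min over k of (A[1][0] + B[0][0] = 1 + -2 = -1, A[1][1] + B[1][0] = 0 + 5 = 5) = -1 (attained at k = 0)
  C[1][1] = min over k of (A[1][0] + B[0][1] = 1 + 4 = 5, A[1][1] + B[1][1] = 0 + 10 = 10) = 5 (attained at k = 0)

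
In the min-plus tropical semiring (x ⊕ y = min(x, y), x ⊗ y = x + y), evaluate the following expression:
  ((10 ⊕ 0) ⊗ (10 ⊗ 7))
((10 ⊕ 0) ⊗ (10 ⊗ 7)) = 17

Expand innermost to outermost. Recall ⊕ takes the minimum of its arguments and ⊗ takes their sum. Working out the expression ((10 ⊕ 0) ⊗ (10 ⊗ 7)) gives 17.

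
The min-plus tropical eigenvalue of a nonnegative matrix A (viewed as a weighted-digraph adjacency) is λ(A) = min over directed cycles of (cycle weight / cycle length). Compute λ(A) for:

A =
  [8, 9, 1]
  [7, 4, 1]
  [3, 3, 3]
λ(A) = 2

Enumerate directed cycles and compute their means (weight / length). Sample:
  cycle 0 → 0: weight = 8, length = 1, mean = 8/1 ≈ 8.000
  cycle 1 → 1: weight = 4, length = 1, mean = 4/1 ≈ 4.000
  cycle 2 → 2: weight = 3, length = 1, mean = 3/1 ≈ 3.000
  cycle 0 → 1 → 0: weight = 16, length = 2, mean = 16/2 ≈ 8.000
  cycle 0 → 2 → 0: weight = 4, length = 2, mean = 4/2 ≈ 2.000
  cycle 1 → 0 → 1: weight = 16, length = 2, mean = 16/2 ≈ 8.000
Minimum mean = 2.000, attained e.g. along the cycle 0 → 2 → 0 with weight 4 and length 2. So λ(A) = 4/2 = 2.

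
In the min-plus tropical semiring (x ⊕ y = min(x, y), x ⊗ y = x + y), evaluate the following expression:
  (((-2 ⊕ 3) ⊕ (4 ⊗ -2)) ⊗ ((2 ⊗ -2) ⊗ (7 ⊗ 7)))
(((-2 ⊕ 3) ⊕ (4 ⊗ -2)) ⊗ ((2 ⊗ -2) ⊗ (7 ⊗ 7))) = 12

Expand innermost to outermost. Recall ⊕ takes the minimum of its arguments and ⊗ takes their sum. Working out the expression (((-2 ⊕ 3) ⊕ (4 ⊗ -2)) ⊗ ((2 ⊗ -2) ⊗ (7 ⊗ 7))) gives 12.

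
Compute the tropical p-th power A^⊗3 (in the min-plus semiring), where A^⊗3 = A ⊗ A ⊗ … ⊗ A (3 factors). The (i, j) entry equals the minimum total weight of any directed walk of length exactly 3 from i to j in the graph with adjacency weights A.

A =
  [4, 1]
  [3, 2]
A^⊗3 =
  [6, 5]
  [7, 6]

Each entry (A^⊗3)_ij equals the minimum over all length-3 walks i = v_0 → v_1 → … → v_3 = j of Σ_t A[v_t][v_{t+1}]. For example, for (i, j) = (0, 1) we minimise over 4 possible intermediate vertex sequences; the minimum is 5, attained along the walk 0 → 1 → 0 → 1.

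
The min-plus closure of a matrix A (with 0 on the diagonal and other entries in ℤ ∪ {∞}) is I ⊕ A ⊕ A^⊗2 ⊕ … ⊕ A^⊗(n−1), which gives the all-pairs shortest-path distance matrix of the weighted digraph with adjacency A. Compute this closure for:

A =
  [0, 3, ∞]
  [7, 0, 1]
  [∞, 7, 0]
Closure =
  [0, 3, 4]
  [7, 0, 1]
  [14, 7, 0]

This is the Floyd-Warshall all-pairs shortest-path computation. For each intermediate vertex k = 0, 1, …, 2, update dist[i][j] ← min(dist[i][j], dist[i][k] + dist[k][j]). The final matrix gives, for each (i, j), the minimum total weight of any directed path from i to j (possibly empty when i = j).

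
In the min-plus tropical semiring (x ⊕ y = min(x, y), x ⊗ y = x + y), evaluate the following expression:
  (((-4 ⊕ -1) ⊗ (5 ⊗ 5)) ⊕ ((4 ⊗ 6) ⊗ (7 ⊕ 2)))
(((-4 ⊕ -1) ⊗ (5 ⊗ 5)) ⊕ ((4 ⊗ 6) ⊗ (7 ⊕ 2))) = 6

Expand innermost to outermost. Recall ⊕ takes the minimum of its arguments and ⊗ takes their sum. Working out the expression (((-4 ⊕ -1) ⊗ (5 ⊗ 5)) ⊕ ((4 ⊗ 6) ⊗ (7 ⊕ 2))) gives 6.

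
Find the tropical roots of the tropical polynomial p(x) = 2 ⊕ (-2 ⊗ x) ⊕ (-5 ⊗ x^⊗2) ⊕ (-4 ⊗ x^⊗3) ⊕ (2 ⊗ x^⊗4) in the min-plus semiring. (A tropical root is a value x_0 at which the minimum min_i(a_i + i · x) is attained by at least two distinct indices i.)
Roots: {-6, -1, 3, 4}

Each tropical root is a break point of the lower envelope of the lines y = a_i + i · x (there are 5 lines, with slopes 0, 1, ..., 4). Only the lines that attain the minimum somewhere contribute to roots; other lines are dominated. Here the surviving (envelope) indices are i = 4, i = 3, i = 2, i = 1, i = 0.
Intersections between consecutive envelope lines give the roots: for adjacent envelope indices i < j the intersection is x = (a_i − a_j) / (j − i). Reading off the sorted break points: {-6, -1, 3, 4}.
Verification: at each break x_0, at least two indices attain the minimum of min_i(a_i + i · x_0).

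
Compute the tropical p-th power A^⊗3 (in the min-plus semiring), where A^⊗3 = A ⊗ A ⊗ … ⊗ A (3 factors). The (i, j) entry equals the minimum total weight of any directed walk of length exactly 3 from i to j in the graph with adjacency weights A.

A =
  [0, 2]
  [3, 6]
A^⊗3 =
  [0, 2]
  [3, 5]

Each entry (A^⊗3)_ij equals the minimum over all length-3 walks i = v_0 → v_1 → … → v_3 = j of Σ_t A[v_t][v_{t+1}]. For example, for (i, j) = (0, 1) we minimise over 4 possible intermediate vertex sequences; the minimum is 2, attained along the walk 0 → 0 → 0 → 1.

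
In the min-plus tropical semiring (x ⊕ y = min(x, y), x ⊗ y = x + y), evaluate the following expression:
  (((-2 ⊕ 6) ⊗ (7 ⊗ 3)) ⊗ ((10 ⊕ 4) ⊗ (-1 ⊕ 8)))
(((-2 ⊕ 6) ⊗ (7 ⊗ 3)) ⊗ ((10 ⊕ 4) ⊗ (-1 ⊕ 8))) = 11

Expand innermost to outermost. Recall ⊕ takes the minimum of its arguments and ⊗ takes their sum. Working out the expression (((-2 ⊕ 6) ⊗ (7 ⊗ 3)) ⊗ ((10 ⊕ 4) ⊗ (-1 ⊕ 8))) gives 11.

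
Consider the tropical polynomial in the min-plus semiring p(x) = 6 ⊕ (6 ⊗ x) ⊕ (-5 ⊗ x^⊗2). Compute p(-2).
p(-2) = -9

A tropical monomial a ⊗ x^⊗i evaluates to a + i · x. Evaluating each term at x = -2:
  Term 0 contributes 6 + 0 · -2 = 6
  Term 1 contributes 6 + 1 · -2 = 4
  Term 2 contributes -5 + 2 · -2 = -9
p(-2) = ⊕ of these = min[6, 4, -9] = -9.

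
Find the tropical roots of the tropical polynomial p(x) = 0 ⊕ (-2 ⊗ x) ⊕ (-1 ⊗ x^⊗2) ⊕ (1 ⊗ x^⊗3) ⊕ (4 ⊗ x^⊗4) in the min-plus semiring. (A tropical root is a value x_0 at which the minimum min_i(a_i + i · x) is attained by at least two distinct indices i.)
Roots: {-3, -2, -1, 2}

Each tropical root is a break point of the lower envelope of the lines y = a_i + i · x (there are 5 lines, with slopes 0, 1, ..., 4). Only the lines that attain the minimum somewhere contribute to roots; other lines are dominated. Here the surviving (envelope) indices are i = 4, i = 3, i = 2, i = 1, i = 0.
Intersections between consecutive envelope lines give the roots: for adjacent envelope indices i < j the intersection is x = (a_i − a_j) / (j − i). Reading off the sorted break points: {-3, -2, -1, 2}.
Verification: at each break x_0, at least two indices attain the minimum of min_i(a_i + i · x_0).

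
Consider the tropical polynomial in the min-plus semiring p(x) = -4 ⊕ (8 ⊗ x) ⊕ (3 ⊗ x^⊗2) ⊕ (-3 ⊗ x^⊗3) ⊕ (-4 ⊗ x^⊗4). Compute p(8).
p(8) = -4

A tropical monomial a ⊗ x^⊗i evaluates to a + i · x. Evaluating each term at x = 8:
  Term 0 contributes -4 + 0 · 8 = -4
  Term 1 contributes 8 + 1 · 8 = 16
  Term 2 contributes 3 + 2 · 8 = 19
  Term 3 contributes -3 + 3 · 8 = 21
  Term 4 contributes -4 + 4 · 8 = 28
p(8) = ⊕ of these = min[-4, 16, 19, 21, 28] = -4.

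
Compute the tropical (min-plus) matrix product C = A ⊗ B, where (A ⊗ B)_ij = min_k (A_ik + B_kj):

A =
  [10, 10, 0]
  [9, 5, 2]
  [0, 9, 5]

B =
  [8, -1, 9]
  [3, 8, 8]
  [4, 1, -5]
A ⊗ B =
  [4, 1, -5]
  [6, 3, -3]
  [8, -1, 0]

Apply the min-plus product entry-by-entry:
  C[0][0] = min over k of (A[0][0] + B[0][0] = 10 + 8 = 18, A[0][1] + B[1][0] = 10 + 3 = 13, A[0][2] + B[2][0] = 0 + 4 = 4) = 4 (attained at k = 2)
  C[0][1] = min over k of (A[0][0] + B[0][1] = 10 + -1 = 9, A[0][1] + B[1][1] = 10 + 8 = 18, A[0][2] + B[2][1] = 0 + 1 = 1) = 1 (attained at k = 2)
  C[0][2] = min over k of (A[0][0] + B[0][2] = 10 + 9 = 19, A[0][1] + B[1][2] = 10 + 8 = 18, A[0][2] + B[2][2] = 0 + -5 = -5) = -5 (attained at k = 2)
  C[1][0] = min over k of (A[1][0] + B[0][0] = 9 + 8 = 17, A[1][1] + B[1][0] = 5 + 3 = 8, A[1][2] + B[2][0] = 2 + 4 = 6) = 6 (attained at k = 2)
  C[1][1] = min over k of (A[1][0] + B[0][1] = 9 + -1 = 8, A[1][1] + B[1][1] = 5 + 8 = 13, A[1][2] + B[2][1] = 2 + 1 = 3) = 3 (attained at k = 2)
  C[1][2] = min over k of (A[1][0] + B[0][2] = 9 + 9 = 18, A[1][1] + B[1][2] = 5 + 8 = 13, A[1][2] + B[2][2] = 2 + -5 = -3) = -3 (attained at k = 2)
  C[2][0] = min over k of (A[2][0] + B[0][0] = 0 + 8 = 8, A[2][1] + B[1][0] = 9 + 3 = 12, A[2][2] + B[2][0] = 5 + 4 = 9) = 8 (attained at k = 0)
  C[2][1] = min over k of (A[2][0] + B[0][1] = 0 + -1 = -1, A[2][1] + B[1][1] = 9 + 8 = 17, A[2][2] + B[2][1] = 5 + 1 = 6) = -1 (attained at k = 0)
  C[2][2] = min over k of (A[2][0] + B[0][2] = 0 + 9 = 9, A[2][1] + B[1][2] = 9 + 8 = 17, A[2][2] + B[2][2] = 5 + -5 = 0) = 0 (attained at k = 2)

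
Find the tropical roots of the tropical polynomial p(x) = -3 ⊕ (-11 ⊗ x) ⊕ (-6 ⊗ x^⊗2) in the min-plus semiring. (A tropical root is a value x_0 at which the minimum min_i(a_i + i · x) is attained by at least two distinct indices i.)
Roots: {-5, 8}

Each tropical root is a break point of the lower envelope of the lines y = a_i + i · x (there are 3 lines, with slopes 0, 1, ..., 2). Only the lines that attain the minimum somewhere contribute to roots; other lines are dominated. Here the surviving (envelope) indices are i = 2, i = 1, i = 0.
Intersections between consecutive envelope lines give the roots: for adjacent envelope indices i < j the intersection is x = (a_i − a_j) / (j − i). Reading off the sorted break points: {-5, 8}.
Verification: at each break x_0, at least two indices attain the minimum of min_i(a_i + i · x_0).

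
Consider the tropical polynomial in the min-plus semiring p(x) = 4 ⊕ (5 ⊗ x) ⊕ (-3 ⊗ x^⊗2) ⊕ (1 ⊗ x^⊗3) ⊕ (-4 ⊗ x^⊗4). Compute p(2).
p(2) = 1

A tropical monomial a ⊗ x^⊗i evaluates to a + i · x. Evaluating each term at x = 2:
  Term 0 contributes 4 + 0 · 2 = 4
  Term 1 contributes 5 + 1 · 2 = 7
  Term 2 contributes -3 + 2 · 2 = 1
  Term 3 contributes 1 + 3 · 2 = 7
  Term 4 contributes -4 + 4 · 2 = 4
p(2) = ⊕ of these = min[4, 7, 1, 7, 4] = 1.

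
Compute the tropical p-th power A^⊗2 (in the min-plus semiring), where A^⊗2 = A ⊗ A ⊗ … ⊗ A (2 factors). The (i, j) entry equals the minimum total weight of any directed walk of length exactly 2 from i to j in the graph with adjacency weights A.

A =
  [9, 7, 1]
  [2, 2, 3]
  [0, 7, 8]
A^⊗2 =
  [1, 8, 9]
  [3, 4, 3]
  [8, 7, 1]

Each entry (A^⊗2)_ij equals the minimum over all length-2 walks i = v_0 → v_1 → … → v_2 = j of Σ_t A[v_t][v_{t+1}]. For example, for (i, j) = (0, 2) we minimise over 3 possible intermediate vertex sequences; the minimum is 9, attained along the walk 0 → 2 → 2.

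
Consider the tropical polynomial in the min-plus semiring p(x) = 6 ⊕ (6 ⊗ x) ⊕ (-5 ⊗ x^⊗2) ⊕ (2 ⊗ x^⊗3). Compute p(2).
p(2) = -1

A tropical monomial a ⊗ x^⊗i evaluates to a + i · x. Evaluating each term at x = 2:
  Term 0 contributes 6 + 0 · 2 = 6
  Term 1 contributes 6 + 1 · 2 = 8
  Term 2 contributes -5 + 2 · 2 = -1
  Term 3 contributes 2 + 3 · 2 = 8
p(2) = ⊕ of these = min[6, 8, -1, 8] = -1.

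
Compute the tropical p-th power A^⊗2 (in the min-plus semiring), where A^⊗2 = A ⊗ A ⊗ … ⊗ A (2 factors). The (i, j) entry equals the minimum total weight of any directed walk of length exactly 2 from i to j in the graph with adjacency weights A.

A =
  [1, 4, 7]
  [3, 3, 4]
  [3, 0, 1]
A^⊗2 =
  [2, 5, 8]
  [4, 4, 5]
  [3, 1, 2]

Each entry (A^⊗2)_ij equals the minimum over all length-2 walks i = v_0 → v_1 → … → v_2 = j of Σ_t A[v_t][v_{t+1}]. For example, for (i, j) = (0, 2) we minimise over 3 possible intermediate vertex sequences; the minimum is 8, attained along the walk 0 → 0 → 2.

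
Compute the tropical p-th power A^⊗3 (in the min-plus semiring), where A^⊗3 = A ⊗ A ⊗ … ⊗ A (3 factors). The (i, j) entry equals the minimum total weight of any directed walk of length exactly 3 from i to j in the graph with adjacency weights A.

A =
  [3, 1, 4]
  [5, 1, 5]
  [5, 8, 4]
A^⊗3 =
  [7, 3, 7]
  [7, 3, 7]
  [11, 7, 11]

Each entry (A^⊗3)_ij equals the minimum over all length-3 walks i = v_0 → v_1 → … → v_3 = j of Σ_t A[v_t][v_{t+1}]. For example, for (i, j) = (0, 2) we minimise over 9 possible intermediate vertex sequences; the minimum is 7, attained along the walk 0 → 1 → 1 → 2.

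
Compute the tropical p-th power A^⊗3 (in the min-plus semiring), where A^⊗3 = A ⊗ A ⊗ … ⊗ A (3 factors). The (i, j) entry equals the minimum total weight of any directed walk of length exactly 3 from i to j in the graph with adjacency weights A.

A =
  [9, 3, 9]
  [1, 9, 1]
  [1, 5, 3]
A^⊗3 =
  [5, 7, 7]
  [5, 5, 5]
  [5, 7, 5]

Each entry (A^⊗3)_ij equals the minimum over all length-3 walks i = v_0 → v_1 → … → v_3 = j of Σ_t A[v_t][v_{t+1}]. For example, for (i, j) = (0, 2) we minimise over 9 possible intermediate vertex sequences; the minimum is 7, attained along the walk 0 → 1 → 2 → 2.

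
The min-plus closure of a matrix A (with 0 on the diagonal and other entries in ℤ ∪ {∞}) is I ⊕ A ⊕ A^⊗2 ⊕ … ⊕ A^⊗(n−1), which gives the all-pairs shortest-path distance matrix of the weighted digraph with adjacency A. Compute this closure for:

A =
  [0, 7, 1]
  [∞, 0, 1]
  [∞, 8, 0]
Closure =
  [0, 7, 1]
  [∞, 0, 1]
  [∞, 8, 0]

This is the Floyd-Warshall all-pairs shortest-path computation. For each intermediate vertex k = 0, 1, …, 2, update dist[i][j] ← min(dist[i][j], dist[i][k] + dist[k][j]). The final matrix gives, for each (i, j), the minimum total weight of any directed path from i to j (possibly empty when i = j).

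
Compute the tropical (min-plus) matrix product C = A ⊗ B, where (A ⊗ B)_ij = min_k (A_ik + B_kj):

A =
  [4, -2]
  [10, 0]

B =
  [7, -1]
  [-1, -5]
A ⊗ B =
  [-3, -7]
  [-1, -5]

Apply the min-plus product entry-by-entry:
  C[0][0] = min over k of (A[0][0] + B[0][0] = 4 + 7 = 11, A[0][1] + B[1][0] = -2 + -1 = -3) = -3 (attained at k = 1)
  C[0][1] = min over k of (A[0][0] + B[0][1] = 4 + -1 = 3, A[0][1] + B[1][1] = -2 + -5 = -7) = -7 (attained at k = 1)
  C[1][0] = min over k of (A[1][0] + B[0][0] = 10 + 7 = 17, A[1][1] + B[1][0] = 0 + -1 = -1) = -1 (attained at k = 1)
  C[1][1] = min over k of (A[1][0] + B[0][1] = 10 + -1 = 9, A[1][1] + B[1][1] = 0 + -5 = -5) = -5 (attained at k = 1)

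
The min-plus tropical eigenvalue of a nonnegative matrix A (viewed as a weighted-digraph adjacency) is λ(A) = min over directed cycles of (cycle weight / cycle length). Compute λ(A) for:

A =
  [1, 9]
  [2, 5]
λ(A) = 1

Enumerate directed cycles and compute their means (weight / length). Sample:
  cycle 0 → 0: weight = 1, length = 1, mean = 1/1 ≈ 1.000
  cycle 1 → 1: weight = 5, length = 1, mean = 5/1 ≈ 5.000
  cycle 0 → 1 → 0: weight = 11, length = 2, mean = 11/2 ≈ 5.500
  cycle 1 → 0 → 1: weight = 11, length = 2, mean = 11/2 ≈ 5.500
Minimum mean = 1.000, attained e.g. along the cycle 0 → 0 with weight 1 and length 1. So λ(A) = 1/1 = 1.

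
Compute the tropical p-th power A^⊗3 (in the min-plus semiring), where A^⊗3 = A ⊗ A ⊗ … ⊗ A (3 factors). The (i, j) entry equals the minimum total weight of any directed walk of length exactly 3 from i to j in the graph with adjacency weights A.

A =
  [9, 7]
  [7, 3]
A^⊗3 =
  [17, 13]
  [13, 9]

Each entry (A^⊗3)_ij equals the minimum over all length-3 walks i = v_0 → v_1 → … → v_3 = j of Σ_t A[v_t][v_{t+1}]. For example, for (i, j) = (0, 1) we minimise over 4 possible intermediate vertex sequences; the minimum is 13, attained along the walk 0 → 1 → 1 → 1.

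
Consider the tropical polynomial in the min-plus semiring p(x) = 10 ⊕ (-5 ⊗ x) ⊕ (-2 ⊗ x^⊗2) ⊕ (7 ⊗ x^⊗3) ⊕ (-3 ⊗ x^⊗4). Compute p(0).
p(0) = -5

A tropical monomial a ⊗ x^⊗i evaluates to a + i · x. Evaluating each term at x = 0:
  Term 0 contributes 10 + 0 · 0 = 10
  Term 1 contributes -5 + 1 · 0 = -5
  Term 2 contributes -2 + 2 · 0 = -2
  Term 3 contributes 7 + 3 · 0 = 7
  Term 4 contributes -3 + 4 · 0 = -3
p(0) = ⊕ of these = min[10, -5, -2, 7, -3] = -5.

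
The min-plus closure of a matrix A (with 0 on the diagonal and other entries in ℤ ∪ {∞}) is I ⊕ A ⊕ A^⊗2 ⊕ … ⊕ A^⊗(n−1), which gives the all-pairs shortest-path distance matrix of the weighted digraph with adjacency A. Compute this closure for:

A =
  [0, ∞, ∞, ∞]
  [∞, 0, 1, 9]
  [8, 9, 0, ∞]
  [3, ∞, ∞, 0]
Closure =
  [0, ∞, ∞, ∞]
  [9, 0, 1, 9]
  [8, 9, 0, 18]
  [3, ∞, ∞, 0]

This is the Floyd-Warshall all-pairs shortest-path computation. For each intermediate vertex k = 0, 1, …, 3, update dist[i][j] ← min(dist[i][j], dist[i][k] + dist[k][j]). The final matrix gives, for each (i, j), the minimum total weight of any directed path from i to j (possibly empty when i = j).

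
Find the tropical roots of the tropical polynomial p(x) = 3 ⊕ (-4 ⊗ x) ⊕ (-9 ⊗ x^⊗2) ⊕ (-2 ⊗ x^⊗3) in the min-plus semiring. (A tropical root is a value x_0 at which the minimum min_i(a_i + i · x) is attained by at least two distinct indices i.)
Roots: {-7, 5, 7}

Each tropical root is a break point of the lower envelope of the lines y = a_i + i · x (there are 4 lines, with slopes 0, 1, ..., 3). Only the lines that attain the minimum somewhere contribute to roots; other lines are dominated. Here the surviving (envelope) indices are i = 3, i = 2, i = 1, i = 0.
Intersections between consecutive envelope lines give the roots: for adjacent envelope indices i < j the intersection is x = (a_i − a_j) / (j − i). Reading off the sorted break points: {-7, 5, 7}.
Verification: at each break x_0, at least two indices attain the minimum of min_i(a_i + i · x_0).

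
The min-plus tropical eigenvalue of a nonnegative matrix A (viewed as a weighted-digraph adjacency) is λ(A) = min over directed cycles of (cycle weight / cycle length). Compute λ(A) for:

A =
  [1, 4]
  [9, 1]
λ(A) = 1

Enumerate directed cycles and compute their means (weight / length). Sample:
  cycle 0 → 0: weight = 1, length = 1, mean = 1/1 ≈ 1.000
  cycle 1 → 1: weight = 1, length = 1, mean = 1/1 ≈ 1.000
  cycle 0 → 1 → 0: weight = 13, length = 2, mean = 13/2 ≈ 6.500
  cycle 1 → 0 → 1: weight = 13, length = 2, mean = 13/2 ≈ 6.500
Minimum mean = 1.000, attained e.g. along the cycle 0 → 0 with weight 1 and length 1. So λ(A) = 1/1 = 1.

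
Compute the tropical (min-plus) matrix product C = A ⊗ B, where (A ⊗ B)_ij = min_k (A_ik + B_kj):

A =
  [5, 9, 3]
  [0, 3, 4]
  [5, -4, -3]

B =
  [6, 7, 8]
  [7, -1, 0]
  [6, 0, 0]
A ⊗ B =
  [9, 3, 3]
  [6, 2, 3]
  [3, -5, -4]

Apply the min-plus product entry-by-entry:
  C[0][0] = min over k of (A[0][0] + B[0][0] = 5 + 6 = 11, A[0][1] + B[1][0] = 9 + 7 = 16, A[0][2] + B[2][0] = 3 + 6 = 9) = 9 (attained at k = 2)
  C[0][1] = min over k of (A[0][0] + B[0][1] = 5 + 7 = 12, A[0][1] + B[1][1] = 9 + -1 = 8, A[0][2] + B[2][1] = 3 + 0 = 3) = 3 (attained at k = 2)
  C[0][2] = min over k of (A[0][0] + B[0][2] = 5 + 8 = 13, A[0][1] + B[1][2] = 9 + 0 = 9, A[0][2] + B[2][2] = 3 + 0 = 3) = 3 (attained at k = 2)
  C[1][0] = min over k of (A[1][0] + B[0][0] = 0 + 6 = 6, A[1][1] + B[1][0] = 3 + 7 = 10, A[1][2] + B[2][0] = 4 + 6 = 10) = 6 (attained at k = 0)
  C[1][1] = min over k of (A[1][0] + B[0][1] = 0 + 7 = 7, A[1][1] + B[1][1] = 3 + -1 = 2, A[1][2] + B[2][1] = 4 + 0 = 4) = 2 (attained at k = 1)
  C[1][2] = min over k of (A[1][0] + B[0][2] = 0 + 8 = 8, A[1][1] + B[1][2] = 3 + 0 = 3, A[1][2] + B[2][2] = 4 + 0 = 4) = 3 (attained at k = 1)
  C[2][0] = min over k of (A[2][0] + B[0][0] = 5 + 6 = 11, A[2][1] + B[1][0] = -4 + 7 = 3, A[2][2] + B[2][0] = -3 + 6 = 3) = 3 (attained at k = 1)
  C[2][1] = min over k of (A[2][0] + B[0][1] = 5 + 7 = 12, A[2][1] + B[1][1] = -4 + -1 = -5, A[2][2] + B[2][1] = -3 + 0 = -3) = -5 (attained at k = 1)
  C[2][2] = min over k of (A[2][0] + B[0][2] = 5 + 8 = 13, A[2][1] + B[1][2] = -4 + 0 = -4, A[2][2] + B[2][2] = -3 + 0 = -3) = -4 (attained at k = 1)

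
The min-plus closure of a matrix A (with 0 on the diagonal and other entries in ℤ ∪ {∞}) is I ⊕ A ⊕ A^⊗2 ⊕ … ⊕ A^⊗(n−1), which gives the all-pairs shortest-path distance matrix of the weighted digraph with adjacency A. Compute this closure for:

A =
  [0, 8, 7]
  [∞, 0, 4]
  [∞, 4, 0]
Closure =
  [0, 8, 7]
  [∞, 0, 4]
  [∞, 4, 0]

This is the Floyd-Warshall all-pairs shortest-path computation. For each intermediate vertex k = 0, 1, …, 2, update dist[i][j] ← min(dist[i][j], dist[i][k] + dist[k][j]). The final matrix gives, for each (i, j), the minimum total weight of any directed path from i to j (possibly empty when i = j).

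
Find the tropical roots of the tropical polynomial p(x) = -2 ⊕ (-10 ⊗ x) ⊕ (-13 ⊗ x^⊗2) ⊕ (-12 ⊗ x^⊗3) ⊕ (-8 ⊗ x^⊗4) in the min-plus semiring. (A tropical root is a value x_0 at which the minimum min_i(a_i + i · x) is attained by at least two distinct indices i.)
Roots: {-4, -1, 3, 8}

Each tropical root is a break point of the lower envelope of the lines y = a_i + i · x (there are 5 lines, with slopes 0, 1, ..., 4). Only the lines that attain the minimum somewhere contribute to roots; other lines are dominated. Here the surviving (envelope) indices are i = 4, i = 3, i = 2, i = 1, i = 0.
Intersections between consecutive envelope lines give the roots: for adjacent envelope indices i < j the intersection is x = (a_i − a_j) / (j − i). Reading off the sorted break points: {-4, -1, 3, 8}.
Verification: at each break x_0, at least two indices attain the minimum of min_i(a_i + i · x_0).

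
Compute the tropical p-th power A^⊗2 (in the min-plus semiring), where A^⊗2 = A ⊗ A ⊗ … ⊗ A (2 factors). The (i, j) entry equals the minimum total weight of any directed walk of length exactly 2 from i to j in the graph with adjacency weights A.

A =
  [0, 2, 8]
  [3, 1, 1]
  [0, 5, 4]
A^⊗2 =
  [0, 2, 3]
  [1, 2, 2]
  [0, 2, 6]

Each entry (A^⊗2)_ij equals the minimum over all length-2 walks i = v_0 → v_1 → … → v_2 = j of Σ_t A[v_t][v_{t+1}]. For example, for (i, j) = (0, 2) we minimise over 3 possible intermediate vertex sequences; the minimum is 3, attained along the walk 0 → 1 → 2.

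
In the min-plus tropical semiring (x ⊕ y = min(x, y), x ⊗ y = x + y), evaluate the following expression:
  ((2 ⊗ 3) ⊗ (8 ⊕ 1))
((2 ⊗ 3) ⊗ (8 ⊕ 1)) = 6

Expand innermost to outermost. Recall ⊕ takes the minimum of its arguments and ⊗ takes their sum. Working out the expression ((2 ⊗ 3) ⊗ (8 ⊕ 1)) gives 6.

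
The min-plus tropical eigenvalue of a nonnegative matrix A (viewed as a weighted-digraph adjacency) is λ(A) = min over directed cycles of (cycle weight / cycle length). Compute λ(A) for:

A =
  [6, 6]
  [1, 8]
λ(A) = 7/2

Enumerate directed cycles and compute their means (weight / length). Sample:
  cycle 0 → 0: weight = 6, length = 1, mean = 6/1 ≈ 6.000
  cycle 1 → 1: weight = 8, length = 1, mean = 8/1 ≈ 8.000
  cycle 0 → 1 → 0: weight = 7, length = 2, mean = 7/2 ≈ 3.500
  cycle 1 → 0 → 1: weight = 7, length = 2, mean = 7/2 ≈ 3.500
Minimum mean = 3.500, attained e.g. along the cycle 0 → 1 → 0 with weight 7 and length 2. So λ(A) = 7/2 = 7/2.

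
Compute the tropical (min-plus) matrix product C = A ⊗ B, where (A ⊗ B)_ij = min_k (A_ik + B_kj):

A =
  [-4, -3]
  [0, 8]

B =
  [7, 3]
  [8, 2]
A ⊗ B =
  [3, -1]
  [7, 3]

Apply the min-plus product entry-by-entry:
  C[0][0] = min over k of (A[0][0] + B[0][0] = -4 + 7 = 3, A[0][1] + B[1][0] = -3 + 8 = 5) = 3 (attained at k = 0)
  C[0][1] = min over k of (A[0][0] + B[0][1] = -4 + 3 = -1, A[0][1] + B[1][1] = -3 + 2 = -1) = -1 (attained at k = 0)
  C[1][0] = min over k of (A[1][0] + B[0][0] = 0 + 7 = 7, A[1][1] + B[1][0] = 8 + 8 = 16) = 7 (attained at k = 0)
  C[1][1] = min over k of (A[1][0] + B[0][1] = 0 + 3 = 3, A[1][1] + B[1][1] = 8 + 2 = 10) = 3 (attained at k = 0)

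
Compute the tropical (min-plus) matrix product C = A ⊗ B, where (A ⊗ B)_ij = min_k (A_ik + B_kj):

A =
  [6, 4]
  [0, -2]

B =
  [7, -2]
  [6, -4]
A ⊗ B =
  [10, 0]
  [4, -6]

Apply the min-plus product entry-by-entry:
  C[0][0] = min over k of (A[0][0] + B[0][0] = 6 + 7 = 13, A[0][1] + B[1][0] = 4 + 6 = 10) = 10 (attained at k = 1)
  C[0][1] = min over k of (A[0][0] + B[0][1] = 6 + -2 = 4, A[0][1] + B[1][1] = 4 + -4 = 0) = 0 (attained at k = 1)
  C[1][0] = min over k of (A[1][0] + B[0][0] = 0 + 7 = 7, A[1][1] + B[1][0] = -2 + 6 = 4) = 4 (attained at k = 1)
  C[1][1] = min over k of (A[1][0] + B[0][1] = 0 + -2 = -2, A[1][1] + B[1][1] = -2 + -4 = -6) = -6 (attained at k = 1)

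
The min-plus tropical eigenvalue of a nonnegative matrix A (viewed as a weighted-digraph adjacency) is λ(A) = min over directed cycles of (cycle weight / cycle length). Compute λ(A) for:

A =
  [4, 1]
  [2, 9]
λ(A) = 3/2

Enumerate directed cycles and compute their means (weight / length). Sample:
  cycle 0 → 0: weight = 4, length = 1, mean = 4/1 ≈ 4.000
  cycle 1 → 1: weight = 9, length = 1, mean = 9/1 ≈ 9.000
  cycle 0 → 1 → 0: weight = 3, length = 2, mean = 3/2 ≈ 1.500
  cycle 1 → 0 → 1: weight = 3, length = 2, mean = 3/2 ≈ 1.500
Minimum mean = 1.500, attained e.g. along the cycle 0 → 1 → 0 with weight 3 and length 2. So λ(A) = 3/2 = 3/2.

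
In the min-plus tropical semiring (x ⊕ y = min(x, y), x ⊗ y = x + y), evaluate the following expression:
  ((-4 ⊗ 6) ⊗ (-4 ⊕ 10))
((-4 ⊗ 6) ⊗ (-4 ⊕ 10)) = -2

Expand innermost to outermost. Recall ⊕ takes the minimum of its arguments and ⊗ takes their sum. Working out the expression ((-4 ⊗ 6) ⊗ (-4 ⊕ 10)) gives -2.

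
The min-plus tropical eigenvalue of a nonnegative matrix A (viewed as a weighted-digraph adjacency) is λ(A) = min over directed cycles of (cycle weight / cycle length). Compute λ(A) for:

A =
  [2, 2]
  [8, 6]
λ(A) = 2

Enumerate directed cycles and compute their means (weight / length). Sample:
  cycle 0 → 0: weight = 2, length = 1, mean = 2/1 ≈ 2.000
  cycle 1 → 1: weight = 6, length = 1, mean = 6/1 ≈ 6.000
  cycle 0 → 1 → 0: weight = 10, length = 2, mean = 10/2 ≈ 5.000
  cycle 1 → 0 → 1: weight = 10, length = 2, mean = 10/2 ≈ 5.000
Minimum mean = 2.000, attained e.g. along the cycle 0 → 0 with weight 2 and length 1. So λ(A) = 2/1 = 2.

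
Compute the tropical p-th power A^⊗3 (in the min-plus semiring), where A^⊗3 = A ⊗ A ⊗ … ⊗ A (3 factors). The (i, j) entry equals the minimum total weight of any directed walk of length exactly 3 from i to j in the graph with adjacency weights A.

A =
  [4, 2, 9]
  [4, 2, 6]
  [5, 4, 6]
A^⊗3 =
  [8, 6, 10]
  [8, 6, 10]
  [10, 8, 12]

Each entry (A^⊗3)_ij equals the minimum over all length-3 walks i = v_0 → v_1 → … → v_3 = j of Σ_t A[v_t][v_{t+1}]. For example, for (i, j) = (0, 2) we minimise over 9 possible intermediate vertex sequences; the minimum is 10, attained along the walk 0 → 1 → 1 → 2.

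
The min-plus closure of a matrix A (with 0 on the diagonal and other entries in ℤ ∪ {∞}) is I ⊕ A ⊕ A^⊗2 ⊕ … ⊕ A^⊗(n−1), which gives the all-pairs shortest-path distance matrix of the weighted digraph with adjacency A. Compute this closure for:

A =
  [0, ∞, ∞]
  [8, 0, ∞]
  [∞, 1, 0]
Closure =
  [0, ∞, ∞]
  [8, 0, ∞]
  [9, 1, 0]

This is the Floyd-Warshall all-pairs shortest-path computation. For each intermediate vertex k = 0, 1, …, 2, update dist[i][j] ← min(dist[i][j], dist[i][k] + dist[k][j]). The final matrix gives, for each (i, j), the minimum total weight of any directed path from i to j (possibly empty when i = j).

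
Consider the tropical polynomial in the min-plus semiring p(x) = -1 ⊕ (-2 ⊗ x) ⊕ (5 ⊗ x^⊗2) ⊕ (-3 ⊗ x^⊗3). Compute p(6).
p(6) = -1

A tropical monomial a ⊗ x^⊗i evaluates to a + i · x. Evaluating each term at x = 6:
  Term 0 contributes -1 + 0 · 6 = -1
  Term 1 contributes -2 + 1 · 6 = 4
  Term 2 contributes 5 + 2 · 6 = 17
  Term 3 contributes -3 + 3 · 6 = 15
p(6) = ⊕ of these = min[-1, 4, 17, 15] = -1.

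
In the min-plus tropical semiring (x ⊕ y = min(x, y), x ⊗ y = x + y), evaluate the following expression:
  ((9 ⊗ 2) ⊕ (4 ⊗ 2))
((9 ⊗ 2) ⊕ (4 ⊗ 2)) = 6

Expand innermost to outermost. Recall ⊕ takes the minimum of its arguments and ⊗ takes their sum. Working out the expression ((9 ⊗ 2) ⊕ (4 ⊗ 2)) gives 6.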